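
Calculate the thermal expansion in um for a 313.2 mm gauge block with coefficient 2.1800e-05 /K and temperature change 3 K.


dL = L * alpha * dT
= 313.2 * 2.1800e-05 * 3
= 0.0204833 mm
dL_um = 0.0204833 * 1000 = 20.4833 um

20.4833


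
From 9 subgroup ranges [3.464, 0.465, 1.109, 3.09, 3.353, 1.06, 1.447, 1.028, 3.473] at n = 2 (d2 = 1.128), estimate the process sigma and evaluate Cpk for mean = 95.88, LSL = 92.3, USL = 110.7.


R_bar = (3.464 + 0.465 + 1.109 + 3.09 + 3.353 + 1.06 + 1.447 + 1.028 + 3.473) / 9 = 2.0543333
sigma = R_bar / d2 = 2.0543333 / 1.128 = 1.8212175
Cp = (USL - LSL)/(6*sigma) = (110.7 - 92.3)/(6*1.8212175) = 1.6839
Cpu = (110.7 - 95.88)/(3*1.8212175) = 2.7125
Cpl = (95.88 - 92.3)/(3*1.8212175) = 0.6552
Cpk = min(Cpu, Cpl) = 0.6552

0.6552


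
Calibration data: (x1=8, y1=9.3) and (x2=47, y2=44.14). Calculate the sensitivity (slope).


slope = (y2 - y1) / (x2 - x1)
= (44.14 - 9.3) / (47 - 8)
= 34.8400 / 39
= 0.8933

0.8933


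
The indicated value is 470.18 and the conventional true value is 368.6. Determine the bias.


Systematic error = measured - true
= 470.18 - 368.6
= 101.5800

101.5800


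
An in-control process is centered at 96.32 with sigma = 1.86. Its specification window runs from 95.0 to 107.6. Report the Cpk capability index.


Cpu = (USL - mean) / (3*sigma) = (107.6 - 96.32) / (3*1.86) = 2.0215
Cpl = (mean - LSL) / (3*sigma) = (96.32 - 95.0) / (3*1.86) = 0.2366
Cpk = min(Cpu, Cpl) = 0.2366

0.2366


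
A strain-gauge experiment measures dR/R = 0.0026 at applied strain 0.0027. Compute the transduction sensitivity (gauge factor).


GF = (dR/R) / epsilon
= 0.0026 / 0.0027
= 0.9630

0.9630


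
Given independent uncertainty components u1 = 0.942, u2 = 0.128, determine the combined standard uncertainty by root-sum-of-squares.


uc = sqrt(0.942^2 + 0.128^2)
uc = sqrt(0.903748)
uc = 0.9507

0.9507


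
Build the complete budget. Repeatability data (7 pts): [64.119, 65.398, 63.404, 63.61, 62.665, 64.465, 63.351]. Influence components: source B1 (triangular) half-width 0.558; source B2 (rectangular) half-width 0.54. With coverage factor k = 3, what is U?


mean = (64.119 + 65.398 + 63.404 + 63.61 + 62.665 + 64.465 + 63.351) / 7 = 63.85885714
s = sqrt(sum((x - mean)^2)/(n-1)) = 0.89032605
u_A = s / sqrt(n) = 0.89032605 / sqrt(7) = 0.33651162
u_B1 = 0.558 / sqrt(6) = 0.22780255
u_B2 = 0.54 / sqrt(3) = 0.31176915
uc = sqrt(0.33651162^2 + 0.22780255^2 + 0.31176915^2) = 0.51218559
U = k * uc = 3 * 0.51218559
U = 1.5366

1.5366


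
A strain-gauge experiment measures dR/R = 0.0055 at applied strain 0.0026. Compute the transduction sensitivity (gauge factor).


GF = (dR/R) / epsilon
= 0.0055 / 0.0026
= 2.1154

2.1154


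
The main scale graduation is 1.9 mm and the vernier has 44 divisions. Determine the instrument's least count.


LC = MSD / n_div
= 1.9 / 44
= 0.0432

0.0432


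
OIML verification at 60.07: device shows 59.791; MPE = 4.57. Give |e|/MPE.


e = indication - reference = 59.791 - 60.07 = -0.2790
|e| = 0.2790
ratio = |e| / MPE = 0.2790 / 4.57
ratio = 0.0611

0.0611


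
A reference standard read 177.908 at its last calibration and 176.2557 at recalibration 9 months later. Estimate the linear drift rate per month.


rate = (v2 - v1) / months
= (176.2557 - 177.908) / 9
= -1.6523 / 9
= -0.1836

-0.1836


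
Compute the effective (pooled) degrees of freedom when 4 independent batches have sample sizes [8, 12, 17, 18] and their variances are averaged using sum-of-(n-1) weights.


nu = sum_i (n_i - 1)
nu = ((8 - 1) + (12 - 1) + (17 - 1) + (18 - 1))
nu = 7 + 11 + 16 + 17
nu = 51

51


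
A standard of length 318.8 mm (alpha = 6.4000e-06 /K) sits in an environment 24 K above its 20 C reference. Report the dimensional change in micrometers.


dL = L * alpha * dT
= 318.8 * 6.4000e-06 * 24
= 0.0489677 mm
dL_um = 0.0489677 * 1000 = 48.9677 um

48.9677


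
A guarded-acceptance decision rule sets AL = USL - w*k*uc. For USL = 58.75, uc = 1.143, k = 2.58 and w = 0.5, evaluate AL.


U = k * uc = 2.58 * 1.143 = 2.94894
guard band g = w * U = 0.5 * 2.94894 = 1.47447
AL = USL - g = 58.75 - 1.47447
AL = 57.2755

57.2755


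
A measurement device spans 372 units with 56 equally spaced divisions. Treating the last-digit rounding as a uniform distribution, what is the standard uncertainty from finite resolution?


resolution = range / divisions
resolution = 372 / 56 = 6.6428571
u_res = resolution / (2*sqrt(3))
u_res = 6.6428571 / 3.4641016
u_res = 1.9176

1.9176


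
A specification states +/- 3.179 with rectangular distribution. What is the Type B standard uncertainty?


u_B = half_width / sqrt(3)
u_B = 3.179 / 1.7320508
u_B = 1.8354

1.8354


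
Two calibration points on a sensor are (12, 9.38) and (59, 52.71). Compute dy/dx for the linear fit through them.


slope = (y2 - y1) / (x2 - x1)
= (52.71 - 9.38) / (59 - 12)
= 43.3300 / 47
= 0.9219

0.9219


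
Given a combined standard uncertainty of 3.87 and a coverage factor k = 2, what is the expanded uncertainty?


U = k * uc
U = 2 * 3.87
U = 7.7400

7.7400


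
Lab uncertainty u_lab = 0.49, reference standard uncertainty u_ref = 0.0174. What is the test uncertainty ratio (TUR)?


TUR = u_lab / u_ref
= 0.49 / 0.0174
= 28.1609

28.1609


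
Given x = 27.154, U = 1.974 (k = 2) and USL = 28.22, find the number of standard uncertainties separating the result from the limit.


u = U / k = 1.974 / 2 = 0.987
margin = |USL - x| = |28.22 - 27.154| = 1.066
z = margin / u = 1.066 / 0.987
z = 1.0800

1.0800


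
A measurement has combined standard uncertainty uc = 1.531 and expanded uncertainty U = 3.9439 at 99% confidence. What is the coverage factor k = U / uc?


k = U / uc
k = 3.9439 / 1.531
k = 2.576

2.576


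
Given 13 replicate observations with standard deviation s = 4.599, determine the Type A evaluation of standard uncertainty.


u_A = s / sqrt(n)
u_A = 4.599 / sqrt(13)
u_A = 4.599 / 3.6055513
u_A = 1.2755

1.2755


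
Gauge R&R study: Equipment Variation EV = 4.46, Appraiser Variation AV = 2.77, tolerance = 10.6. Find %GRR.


GRR = sqrt(EV^2 + AV^2) = sqrt(4.46^2 + 2.77^2) = 5.2501905
%GRR = GRR / tol * 100 = 5.2501905 / 10.6 * 100
%GRR = 49.5301

49.5301


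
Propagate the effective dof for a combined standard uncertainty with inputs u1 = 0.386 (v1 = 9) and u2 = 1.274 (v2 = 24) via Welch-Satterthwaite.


uc = sqrt(u1^2 + u2^2) = sqrt(0.386^2 + 1.274^2) = 1.3311919
v_eff = uc^4 / (u1^4/v1 + u2^4/v2)
= 1.3311919^4 / (0.386^4/9 + 1.274^4/24)
= 3.1402387 / 0.1122323
v_eff = 27.9798

27.9798


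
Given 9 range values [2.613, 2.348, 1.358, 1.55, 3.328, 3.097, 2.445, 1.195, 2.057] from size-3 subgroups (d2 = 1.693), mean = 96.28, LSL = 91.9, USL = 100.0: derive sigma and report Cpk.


R_bar = (2.613 + 2.348 + 1.358 + 1.55 + 3.328 + 3.097 + 2.445 + 1.195 + 2.057) / 9 = 2.2212222
sigma = R_bar / d2 = 2.2212222 / 1.693 = 1.3120037
Cp = (USL - LSL)/(6*sigma) = (100.0 - 91.9)/(6*1.3120037) = 1.0290
Cpu = (100.0 - 96.28)/(3*1.3120037) = 0.9451
Cpl = (96.28 - 91.9)/(3*1.3120037) = 1.1128
Cpk = min(Cpu, Cpl) = 0.9451

0.9451


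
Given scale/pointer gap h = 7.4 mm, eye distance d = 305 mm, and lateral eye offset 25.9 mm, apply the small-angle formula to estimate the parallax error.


error = h * offset / d
= 7.4 * 25.9 / 305
= 0.6284

0.6284


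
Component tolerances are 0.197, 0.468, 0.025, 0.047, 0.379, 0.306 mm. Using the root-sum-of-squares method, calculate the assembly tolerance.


RSS = sqrt(0.197^2 + 0.468^2 + 0.025^2 + 0.047^2 + 0.379^2 + 0.306^2)
= sqrt(0.497944)
= 0.7057

0.7057


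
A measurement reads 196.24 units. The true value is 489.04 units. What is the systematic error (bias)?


Systematic error = measured - true
= 196.24 - 489.04
= -292.8000

-292.8000


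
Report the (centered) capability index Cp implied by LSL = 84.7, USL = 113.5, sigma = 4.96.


Cp = (USL - LSL) / (6 * sigma)
= (113.5 - 84.7) / (6 * 4.96)
= 28.8000 / 29.7600
= 0.9677

0.9677


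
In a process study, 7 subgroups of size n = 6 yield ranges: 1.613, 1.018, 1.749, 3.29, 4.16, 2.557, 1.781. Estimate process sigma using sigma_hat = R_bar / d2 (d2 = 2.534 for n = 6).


R_bar = (1.613 + 1.018 + 1.749 + 3.29 + 4.16 + 2.557 + 1.781) / 7
R_bar = 16.168 / 7 = 2.3097143
sigma_hat = R_bar / d2 = 2.3097143 / 2.534 = 0.9115

0.9115


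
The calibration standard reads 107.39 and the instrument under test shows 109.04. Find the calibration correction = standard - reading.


Correction = standard - reading
= 107.39 - 109.04
= -1.6500

-1.6500


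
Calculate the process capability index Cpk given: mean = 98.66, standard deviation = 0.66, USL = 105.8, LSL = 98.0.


Cpu = (USL - mean) / (3*sigma) = (105.8 - 98.66) / (3*0.66) = 3.6061
Cpl = (mean - LSL) / (3*sigma) = (98.66 - 98.0) / (3*0.66) = 0.3333
Cpk = min(Cpu, Cpl) = 0.3333

0.3333


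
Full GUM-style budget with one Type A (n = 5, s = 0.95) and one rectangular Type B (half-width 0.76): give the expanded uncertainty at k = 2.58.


u_A = s / sqrt(n) = 0.95 / sqrt(5) = 0.42485292
u_B = half_width / sqrt(3) = 0.76 / sqrt(3) = 0.4387862
uc = sqrt(u_A^2 + u_B^2) = sqrt(0.42485292^2 + 0.4387862^2) = 0.61076455
U = k * uc = 2.58 * 0.61076455
U = 1.5758

1.5758


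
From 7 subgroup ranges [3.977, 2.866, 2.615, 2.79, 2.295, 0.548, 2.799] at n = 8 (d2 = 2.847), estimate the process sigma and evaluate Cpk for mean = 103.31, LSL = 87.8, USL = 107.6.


R_bar = (3.977 + 2.866 + 2.615 + 2.79 + 2.295 + 0.548 + 2.799) / 7 = 2.5557143
sigma = R_bar / d2 = 2.5557143 / 2.847 = 0.89768679
Cp = (USL - LSL)/(6*sigma) = (107.6 - 87.8)/(6*0.89768679) = 3.6761
Cpu = (107.6 - 103.31)/(3*0.89768679) = 1.5930
Cpl = (103.31 - 87.8)/(3*0.89768679) = 5.7592
Cpk = min(Cpu, Cpl) = 1.5930

1.5930


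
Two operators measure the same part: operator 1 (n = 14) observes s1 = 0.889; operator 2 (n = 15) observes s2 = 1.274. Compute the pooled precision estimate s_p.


s_p = sqrt(((n1-1)*s1^2 + (n2-1)*s2^2) / (n1+n2-2))
numerator = (14-1)*0.889^2 + (15-1)*1.274^2 = 10.274173 + 22.723064 = 32.997237
denominator = 14 + 15 - 2 = 27
s_p^2 = 32.997237 / 27 = 1.2221199
s_p = sqrt(1.2221199) = 1.1055

1.1055


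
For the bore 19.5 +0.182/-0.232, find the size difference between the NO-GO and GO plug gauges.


GO = nominal - lower_tol (smallest hole = maximum material condition)
GO = 19.5 - 0.232 = 19.268
NO-GO = nominal + upper_tol (largest hole = least material condition)
NO-GO = 19.5 + 0.182 = 19.682
spread = NO-GO - GO = 19.682 - 19.268 = 0.4140

0.4140


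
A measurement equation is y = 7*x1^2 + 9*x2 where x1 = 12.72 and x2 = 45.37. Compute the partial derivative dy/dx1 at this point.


y = 7*x1^2 + 9*x2
dy/dx1 = 2*7*x1
Evaluate at x1 = 12.72: c1 = 14 * 12.72
c1 = 178.0800

178.0800


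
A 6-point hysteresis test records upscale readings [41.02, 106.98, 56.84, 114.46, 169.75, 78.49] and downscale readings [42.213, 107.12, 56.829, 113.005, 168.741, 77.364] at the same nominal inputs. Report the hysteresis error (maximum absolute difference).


|41.02 - 42.213| = 1.1930
|106.98 - 107.12| = 0.1400
|56.84 - 56.829| = 0.0110
|114.46 - 113.005| = 1.4550
|169.75 - 168.741| = 1.0090
|78.49 - 77.364| = 1.1260
hysteresis = max(diffs) = 1.4550

1.4550


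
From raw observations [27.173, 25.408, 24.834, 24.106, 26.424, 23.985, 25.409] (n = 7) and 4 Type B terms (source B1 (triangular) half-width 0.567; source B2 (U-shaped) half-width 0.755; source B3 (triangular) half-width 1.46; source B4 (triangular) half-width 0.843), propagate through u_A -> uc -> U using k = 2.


mean = (27.173 + 25.408 + 24.834 + 24.106 + 26.424 + 23.985 + 25.409) / 7 = 25.33414286
s = sqrt(sum((x - mean)^2)/(n-1)) = 1.1661123
u_A = s / sqrt(n) = 1.1661123 / sqrt(7) = 0.44074902
u_B1 = 0.567 / sqrt(6) = 0.23147678
u_B2 = 0.755 / sqrt(2) = 0.53386562
u_B3 = 1.46 / sqrt(6) = 0.5960425
u_B4 = 0.843 / sqrt(6) = 0.34415331
uc = sqrt(0.44074902^2 + 0.23147678^2 + 0.53386562^2 + 0.5960425^2 + 0.34415331^2) = 1.0032756
U = k * uc = 2 * 1.0032756
U = 2.0066

2.0066


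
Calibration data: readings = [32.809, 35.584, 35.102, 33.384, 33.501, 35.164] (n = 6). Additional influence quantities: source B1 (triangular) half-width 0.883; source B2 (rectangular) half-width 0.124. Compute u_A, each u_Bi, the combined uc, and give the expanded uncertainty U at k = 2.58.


mean = (32.809 + 35.584 + 35.102 + 33.384 + 33.501 + 35.164) / 6 = 34.25733333
s = sqrt(sum((x - mean)^2)/(n-1)) = 1.1599975
u_A = s / sqrt(n) = 1.1599975 / sqrt(6) = 0.473567
u_B1 = 0.883 / sqrt(6) = 0.36048324
u_B2 = 0.124 / sqrt(3) = 0.071591433
uc = sqrt(0.473567^2 + 0.36048324^2 + 0.071591433^2) = 0.59944908
U = k * uc = 2.58 * 0.59944908
U = 1.5466

1.5466


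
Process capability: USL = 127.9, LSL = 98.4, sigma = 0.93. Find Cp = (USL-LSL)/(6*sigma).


Cp = (USL - LSL) / (6 * sigma)
= (127.9 - 98.4) / (6 * 0.93)
= 29.5000 / 5.5800
= 5.2867

5.2867


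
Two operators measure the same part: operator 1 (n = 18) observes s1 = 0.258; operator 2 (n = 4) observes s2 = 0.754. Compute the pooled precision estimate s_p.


s_p = sqrt(((n1-1)*s1^2 + (n2-1)*s2^2) / (n1+n2-2))
numerator = (18-1)*0.258^2 + (4-1)*0.754^2 = 1.131588 + 1.705548 = 2.837136
denominator = 18 + 4 - 2 = 20
s_p^2 = 2.837136 / 20 = 0.1418568
s_p = sqrt(0.1418568) = 0.3766

0.3766


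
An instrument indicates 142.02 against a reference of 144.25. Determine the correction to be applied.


Correction = standard - reading
= 144.25 - 142.02
= 2.2300

2.2300


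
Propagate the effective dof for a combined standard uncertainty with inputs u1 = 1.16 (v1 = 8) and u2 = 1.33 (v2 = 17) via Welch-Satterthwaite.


uc = sqrt(u1^2 + u2^2) = sqrt(1.16^2 + 1.33^2) = 1.7647946
v_eff = uc^4 / (u1^4/v1 + u2^4/v2)
= 1.7647946^4 / (1.16^4/8 + 1.33^4/17)
= 9.7001101 / 0.41038917
v_eff = 23.6364

23.6364


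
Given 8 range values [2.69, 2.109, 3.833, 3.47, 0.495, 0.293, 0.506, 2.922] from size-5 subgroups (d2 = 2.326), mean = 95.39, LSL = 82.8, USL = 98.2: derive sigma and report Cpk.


R_bar = (2.69 + 2.109 + 3.833 + 3.47 + 0.495 + 0.293 + 0.506 + 2.922) / 8 = 2.03975
sigma = R_bar / d2 = 2.03975 / 2.326 = 0.87693465
Cp = (USL - LSL)/(6*sigma) = (98.2 - 82.8)/(6*0.87693465) = 2.9269
Cpu = (98.2 - 95.39)/(3*0.87693465) = 1.0681
Cpl = (95.39 - 82.8)/(3*0.87693465) = 4.7856
Cpk = min(Cpu, Cpl) = 1.0681

1.0681


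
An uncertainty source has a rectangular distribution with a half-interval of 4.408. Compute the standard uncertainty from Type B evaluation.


u_B = half_width / sqrt(3)
u_B = 4.408 / 1.7320508
u_B = 2.5450

2.5450


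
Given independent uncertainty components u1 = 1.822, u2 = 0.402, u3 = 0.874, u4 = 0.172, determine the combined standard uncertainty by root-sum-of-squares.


uc = sqrt(1.822^2 + 0.402^2 + 0.874^2 + 0.172^2)
uc = sqrt(4.274748)
uc = 2.0675

2.0675


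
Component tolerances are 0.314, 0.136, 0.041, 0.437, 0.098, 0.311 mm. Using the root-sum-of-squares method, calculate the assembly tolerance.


RSS = sqrt(0.314^2 + 0.136^2 + 0.041^2 + 0.437^2 + 0.098^2 + 0.311^2)
= sqrt(0.416067)
= 0.6450

0.6450


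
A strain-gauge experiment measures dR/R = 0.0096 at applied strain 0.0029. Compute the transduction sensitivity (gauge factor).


GF = (dR/R) / epsilon
= 0.0096 / 0.0029
= 3.3103

3.3103


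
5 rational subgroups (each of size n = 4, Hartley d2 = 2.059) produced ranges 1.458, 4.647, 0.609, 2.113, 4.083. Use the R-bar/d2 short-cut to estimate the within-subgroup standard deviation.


R_bar = (1.458 + 4.647 + 0.609 + 2.113 + 4.083) / 5
R_bar = 12.91 / 5 = 2.582
sigma_hat = R_bar / d2 = 2.582 / 2.059 = 1.2540

1.2540


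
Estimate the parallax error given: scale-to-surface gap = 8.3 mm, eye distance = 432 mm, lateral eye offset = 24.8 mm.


error = h * offset / d
= 8.3 * 24.8 / 432
= 0.4765

0.4765


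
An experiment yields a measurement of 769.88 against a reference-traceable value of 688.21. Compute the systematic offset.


Systematic error = measured - true
= 769.88 - 688.21
= 81.6700

81.6700


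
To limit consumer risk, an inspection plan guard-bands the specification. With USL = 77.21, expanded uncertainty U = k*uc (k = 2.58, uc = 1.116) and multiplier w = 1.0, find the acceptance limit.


U = k * uc = 2.58 * 1.116 = 2.87928
guard band g = w * U = 1.0 * 2.87928 = 2.87928
AL = USL - g = 77.21 - 2.87928
AL = 74.3307

74.3307


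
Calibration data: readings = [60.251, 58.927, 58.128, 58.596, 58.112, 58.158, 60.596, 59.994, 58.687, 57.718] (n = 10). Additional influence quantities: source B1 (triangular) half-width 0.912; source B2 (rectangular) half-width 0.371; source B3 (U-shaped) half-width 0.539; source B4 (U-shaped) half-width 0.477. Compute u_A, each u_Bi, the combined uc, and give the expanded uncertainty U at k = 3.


mean = (60.251 + 58.927 + 58.128 + 58.596 + 58.112 + 58.158 + 60.596 + 59.994 + 58.687 + 57.718) / 10 = 58.9167
s = sqrt(sum((x - mean)^2)/(n-1)) = 1.0109838
u_A = s / sqrt(n) = 1.0109838 / sqrt(10) = 0.31970115
u_B1 = 0.912 / sqrt(6) = 0.37232244
u_B2 = 0.371 / sqrt(3) = 0.21419695
u_B3 = 0.539 / sqrt(2) = 0.38113056
u_B4 = 0.477 / sqrt(2) = 0.33728993
uc = sqrt(0.31970115^2 + 0.37232244^2 + 0.21419695^2 + 0.38113056^2 + 0.33728993^2) = 0.73874093
U = k * uc = 3 * 0.73874093
U = 2.2162

2.2162


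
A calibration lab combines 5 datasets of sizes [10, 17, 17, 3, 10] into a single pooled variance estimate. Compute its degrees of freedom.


nu = sum_i (n_i - 1)
nu = ((10 - 1) + (17 - 1) + (17 - 1) + (3 - 1) + (10 - 1))
nu = 9 + 16 + 16 + 2 + 9
nu = 52

52


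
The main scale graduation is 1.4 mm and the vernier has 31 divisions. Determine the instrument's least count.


LC = MSD / n_div
= 1.4 / 31
= 0.0452

0.0452


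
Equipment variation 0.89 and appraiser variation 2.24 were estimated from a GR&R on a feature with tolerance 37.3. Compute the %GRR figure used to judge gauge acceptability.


GRR = sqrt(EV^2 + AV^2) = sqrt(0.89^2 + 2.24^2) = 2.4103319
%GRR = GRR / tol * 100 = 2.4103319 / 37.3 * 100
%GRR = 6.4620

6.4620


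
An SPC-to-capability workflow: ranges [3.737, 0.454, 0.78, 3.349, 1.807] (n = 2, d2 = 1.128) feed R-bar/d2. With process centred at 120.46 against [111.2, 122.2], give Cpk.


R_bar = (3.737 + 0.454 + 0.78 + 3.349 + 1.807) / 5 = 2.0254
sigma = R_bar / d2 = 2.0254 / 1.128 = 1.7955674
Cp = (USL - LSL)/(6*sigma) = (122.2 - 111.2)/(6*1.7955674) = 1.0210
Cpu = (122.2 - 120.46)/(3*1.7955674) = 0.3230
Cpl = (120.46 - 111.2)/(3*1.7955674) = 1.7190
Cpk = min(Cpu, Cpl) = 0.3230

0.3230


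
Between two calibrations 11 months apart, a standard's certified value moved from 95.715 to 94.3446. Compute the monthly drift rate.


rate = (v2 - v1) / months
= (94.3446 - 95.715) / 11
= -1.3704 / 11
= -0.1246

-0.1246


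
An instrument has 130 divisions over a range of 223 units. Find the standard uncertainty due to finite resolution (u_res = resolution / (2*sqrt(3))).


resolution = range / divisions
resolution = 223 / 130 = 1.7153846
u_res = resolution / (2*sqrt(3))
u_res = 1.7153846 / 3.4641016
u_res = 0.4952

0.4952


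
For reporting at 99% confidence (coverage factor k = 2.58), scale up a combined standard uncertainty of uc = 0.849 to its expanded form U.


U = k * uc
U = 2.58 * 0.849
U = 2.1904

2.1904


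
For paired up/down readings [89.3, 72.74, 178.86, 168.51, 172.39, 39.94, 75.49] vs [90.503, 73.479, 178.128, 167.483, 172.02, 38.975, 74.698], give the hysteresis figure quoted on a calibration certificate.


|89.3 - 90.503| = 1.2030
|72.74 - 73.479| = 0.7390
|178.86 - 178.128| = 0.7320
|168.51 - 167.483| = 1.0270
|172.39 - 172.02| = 0.3700
|39.94 - 38.975| = 0.9650
|75.49 - 74.698| = 0.7920
hysteresis = max(diffs) = 1.2030

1.2030


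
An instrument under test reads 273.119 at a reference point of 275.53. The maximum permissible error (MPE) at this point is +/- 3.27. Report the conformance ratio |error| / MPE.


e = indication - reference = 273.119 - 275.53 = -2.4110
|e| = 2.4110
ratio = |e| / MPE = 2.4110 / 3.27
ratio = 0.7373

0.7373


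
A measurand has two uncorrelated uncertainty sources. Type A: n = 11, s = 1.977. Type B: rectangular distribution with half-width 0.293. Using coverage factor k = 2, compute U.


u_A = s / sqrt(n) = 1.977 / sqrt(11) = 0.59608793
u_B = half_width / sqrt(3) = 0.293 / sqrt(3) = 0.16916363
uc = sqrt(u_A^2 + u_B^2) = sqrt(0.59608793^2 + 0.16916363^2) = 0.61962662
U = k * uc = 2 * 0.61962662
U = 1.2393

1.2393


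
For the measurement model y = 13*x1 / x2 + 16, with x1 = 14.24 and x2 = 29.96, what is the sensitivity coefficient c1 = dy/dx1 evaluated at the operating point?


y = 13*x1 / x2 + 16
dy/dx1 = 13/x2
Evaluate at x2 = 29.96: c1 = 13 / 29.96
c1 = 0.4339

0.4339


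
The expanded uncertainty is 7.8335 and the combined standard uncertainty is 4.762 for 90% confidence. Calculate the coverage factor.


k = U / uc
k = 7.8335 / 4.762
k = 1.645

1.645


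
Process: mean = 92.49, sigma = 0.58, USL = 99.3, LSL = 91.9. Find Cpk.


Cpu = (USL - mean) / (3*sigma) = (99.3 - 92.49) / (3*0.58) = 3.9138
Cpl = (mean - LSL) / (3*sigma) = (92.49 - 91.9) / (3*0.58) = 0.3391
Cpk = min(Cpu, Cpl) = 0.3391

0.3391


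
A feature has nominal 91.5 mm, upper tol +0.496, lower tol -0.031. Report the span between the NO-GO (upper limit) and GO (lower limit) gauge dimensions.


GO = nominal - lower_tol (smallest hole = maximum material condition)
GO = 91.5 - 0.031 = 91.469
NO-GO = nominal + upper_tol (largest hole = least material condition)
NO-GO = 91.5 + 0.496 = 91.996
spread = NO-GO - GO = 91.996 - 91.469 = 0.5270

0.5270


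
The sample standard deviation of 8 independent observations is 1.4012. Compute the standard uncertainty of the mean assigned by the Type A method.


u_A = s / sqrt(n)
u_A = 1.4012 / sqrt(8)
u_A = 1.4012 / 2.8284271
u_A = 0.4954

0.4954


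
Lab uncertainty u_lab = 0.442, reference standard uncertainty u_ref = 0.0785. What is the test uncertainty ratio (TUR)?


TUR = u_lab / u_ref
= 0.442 / 0.0785
= 5.6306

5.6306


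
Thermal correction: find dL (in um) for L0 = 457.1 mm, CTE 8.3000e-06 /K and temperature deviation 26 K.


dL = L * alpha * dT
= 457.1 * 8.3000e-06 * 26
= 0.0986422 mm
dL_um = 0.0986422 * 1000 = 98.6422 um

98.6422


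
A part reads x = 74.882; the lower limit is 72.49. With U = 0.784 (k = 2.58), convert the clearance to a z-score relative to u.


u = U / k = 0.784 / 2.58 = 0.30387597
margin = |LSL - x| = |72.49 - 74.882| = 2.392
z = margin / u = 2.392 / 0.30387597
z = 7.8716

7.8716


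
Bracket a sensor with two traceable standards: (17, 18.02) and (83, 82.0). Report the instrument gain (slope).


slope = (y2 - y1) / (x2 - x1)
= (82.0 - 18.02) / (83 - 17)
= 63.9800 / 66
= 0.9694

0.9694


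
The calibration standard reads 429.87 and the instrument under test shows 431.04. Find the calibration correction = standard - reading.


Correction = standard - reading
= 429.87 - 431.04
= -1.1700

-1.1700


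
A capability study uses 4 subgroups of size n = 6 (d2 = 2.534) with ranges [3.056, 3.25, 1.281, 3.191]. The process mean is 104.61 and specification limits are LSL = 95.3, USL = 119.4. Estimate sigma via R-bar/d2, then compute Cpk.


R_bar = (3.056 + 3.25 + 1.281 + 3.191) / 4 = 2.6945
sigma = R_bar / d2 = 2.6945 / 2.534 = 1.0633386
Cp = (USL - LSL)/(6*sigma) = (119.4 - 95.3)/(6*1.0633386) = 3.7774
Cpu = (119.4 - 104.61)/(3*1.0633386) = 4.6363
Cpl = (104.61 - 95.3)/(3*1.0633386) = 2.9185
Cpk = min(Cpu, Cpl) = 2.9185

2.9185


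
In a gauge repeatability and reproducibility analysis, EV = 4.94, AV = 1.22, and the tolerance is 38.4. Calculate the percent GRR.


GRR = sqrt(EV^2 + AV^2) = sqrt(4.94^2 + 1.22^2) = 5.0884182
%GRR = GRR / tol * 100 = 5.0884182 / 38.4 * 100
%GRR = 13.2511

13.2511


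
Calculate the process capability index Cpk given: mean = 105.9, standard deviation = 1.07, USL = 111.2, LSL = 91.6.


Cpu = (USL - mean) / (3*sigma) = (111.2 - 105.9) / (3*1.07) = 1.6511
Cpl = (mean - LSL) / (3*sigma) = (105.9 - 91.6) / (3*1.07) = 4.4548
Cpk = min(Cpu, Cpl) = 1.6511

1.6511


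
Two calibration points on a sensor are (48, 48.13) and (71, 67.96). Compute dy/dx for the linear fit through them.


slope = (y2 - y1) / (x2 - x1)
= (67.96 - 48.13) / (71 - 48)
= 19.8300 / 23
= 0.8622

0.8622


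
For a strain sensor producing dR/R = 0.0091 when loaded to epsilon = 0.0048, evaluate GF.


GF = (dR/R) / epsilon
= 0.0091 / 0.0048
= 1.8958

1.8958


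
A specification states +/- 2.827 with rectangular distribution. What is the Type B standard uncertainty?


u_B = half_width / sqrt(3)
u_B = 2.827 / 1.7320508
u_B = 1.6322

1.6322


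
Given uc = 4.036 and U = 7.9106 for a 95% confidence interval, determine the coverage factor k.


k = U / uc
k = 7.9106 / 4.036
k = 1.96

1.96


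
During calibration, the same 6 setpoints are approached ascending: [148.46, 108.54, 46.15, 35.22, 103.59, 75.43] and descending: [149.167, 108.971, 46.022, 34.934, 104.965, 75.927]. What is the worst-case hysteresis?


|148.46 - 149.167| = 0.7070
|108.54 - 108.971| = 0.4310
|46.15 - 46.022| = 0.1280
|35.22 - 34.934| = 0.2860
|103.59 - 104.965| = 1.3750
|75.43 - 75.927| = 0.4970
hysteresis = max(diffs) = 1.3750

1.3750


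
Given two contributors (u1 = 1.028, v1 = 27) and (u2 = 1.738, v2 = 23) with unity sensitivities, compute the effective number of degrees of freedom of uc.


uc = sqrt(u1^2 + u2^2) = sqrt(1.028^2 + 1.738^2) = 2.0192642
v_eff = uc^4 / (u1^4/v1 + u2^4/v2)
= 2.0192642^4 / (1.028^4/27 + 1.738^4/23)
= 16.625418 / 0.43807095
v_eff = 37.9514

37.9514


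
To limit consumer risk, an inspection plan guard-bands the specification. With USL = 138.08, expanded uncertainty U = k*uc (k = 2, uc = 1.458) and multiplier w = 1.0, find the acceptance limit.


U = k * uc = 2 * 1.458 = 2.916
guard band g = w * U = 1.0 * 2.916 = 2.916
AL = USL - g = 138.08 - 2.916
AL = 135.1640

135.1640


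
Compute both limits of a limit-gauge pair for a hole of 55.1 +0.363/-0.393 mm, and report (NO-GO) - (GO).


GO = nominal - lower_tol (smallest hole = maximum material condition)
GO = 55.1 - 0.393 = 54.707
NO-GO = nominal + upper_tol (largest hole = least material condition)
NO-GO = 55.1 + 0.363 = 55.463
spread = NO-GO - GO = 55.463 - 54.707 = 0.7560

0.7560


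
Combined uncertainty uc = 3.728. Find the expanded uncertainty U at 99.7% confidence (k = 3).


U = k * uc
U = 3 * 3.728
U = 11.1840

11.1840


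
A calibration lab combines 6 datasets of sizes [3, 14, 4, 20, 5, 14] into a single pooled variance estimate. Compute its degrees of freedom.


nu = sum_i (n_i - 1)
nu = ((3 - 1) + (14 - 1) + (4 - 1) + (20 - 1) + (5 - 1) + (14 - 1))
nu = 2 + 13 + 3 + 19 + 4 + 13
nu = 54

54


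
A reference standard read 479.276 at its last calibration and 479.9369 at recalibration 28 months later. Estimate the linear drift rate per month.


rate = (v2 - v1) / months
= (479.9369 - 479.276) / 28
= 0.6609 / 28
= 0.0236

0.0236


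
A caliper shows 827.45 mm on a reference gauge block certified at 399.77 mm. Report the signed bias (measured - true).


Systematic error = measured - true
= 827.45 - 399.77
= 427.6800

427.6800


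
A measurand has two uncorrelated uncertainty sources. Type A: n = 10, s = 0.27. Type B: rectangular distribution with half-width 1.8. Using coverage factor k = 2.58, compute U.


u_A = s / sqrt(n) = 0.27 / sqrt(10) = 0.085381497
u_B = half_width / sqrt(3) = 1.8 / sqrt(3) = 1.0392305
uc = sqrt(u_A^2 + u_B^2) = sqrt(0.085381497^2 + 1.0392305^2) = 1.042732
U = k * uc = 2.58 * 1.042732
U = 2.6902

2.6902


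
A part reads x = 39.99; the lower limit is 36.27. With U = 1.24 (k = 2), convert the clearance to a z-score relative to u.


u = U / k = 1.24 / 2 = 0.62
margin = |LSL - x| = |36.27 - 39.99| = 3.72
z = margin / u = 3.72 / 0.62
z = 6.0000

6.0000


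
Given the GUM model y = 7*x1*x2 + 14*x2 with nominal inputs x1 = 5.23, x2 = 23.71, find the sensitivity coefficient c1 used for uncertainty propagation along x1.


y = 7*x1*x2 + 14*x2
dy/dx1 = 7*x2
Evaluate at x2 = 23.71: c1 = 7 * 23.71
c1 = 165.9700

165.9700


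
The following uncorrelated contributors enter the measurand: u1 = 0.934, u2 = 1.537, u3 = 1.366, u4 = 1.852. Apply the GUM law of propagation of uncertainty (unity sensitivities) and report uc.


uc = sqrt(0.934^2 + 1.537^2 + 1.366^2 + 1.852^2)
uc = sqrt(8.530585)
uc = 2.9207

2.9207


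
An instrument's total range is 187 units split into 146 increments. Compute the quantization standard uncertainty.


resolution = range / divisions
resolution = 187 / 146 = 1.2808219
u_res = resolution / (2*sqrt(3))
u_res = 1.2808219 / 3.4641016
u_res = 0.3697

0.3697


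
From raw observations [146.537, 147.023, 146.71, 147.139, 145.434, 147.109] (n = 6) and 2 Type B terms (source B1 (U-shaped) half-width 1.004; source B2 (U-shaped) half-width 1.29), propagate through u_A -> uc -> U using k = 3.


mean = (146.537 + 147.023 + 146.71 + 147.139 + 145.434 + 147.109) / 6 = 146.6586667
s = sqrt(sum((x - mean)^2)/(n-1)) = 0.64552387
u_A = s / sqrt(n) = 0.64552387 / sqrt(6) = 0.26353402
u_B1 = 1.004 / sqrt(2) = 0.70993521
u_B2 = 1.29 / sqrt(2) = 0.91216775
uc = sqrt(0.26353402^2 + 0.70993521^2 + 0.91216775^2) = 1.1855413
U = k * uc = 3 * 1.1855413
U = 3.5566

3.5566


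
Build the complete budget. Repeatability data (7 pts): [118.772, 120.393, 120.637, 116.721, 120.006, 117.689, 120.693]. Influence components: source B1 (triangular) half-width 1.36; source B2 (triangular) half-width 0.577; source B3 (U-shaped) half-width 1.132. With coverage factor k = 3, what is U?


mean = (118.772 + 120.393 + 120.637 + 116.721 + 120.006 + 117.689 + 120.693) / 7 = 119.273
s = sqrt(sum((x - mean)^2)/(n-1)) = 1.5780445
u_A = s / sqrt(n) = 1.5780445 / sqrt(7) = 0.59644476
u_B1 = 1.36 / sqrt(6) = 0.55521768
u_B2 = 0.577 / sqrt(6) = 0.23555926
u_B3 = 1.132 / sqrt(2) = 0.80044488
uc = sqrt(0.59644476^2 + 0.55521768^2 + 0.23555926^2 + 0.80044488^2) = 1.1662818
U = k * uc = 3 * 1.1662818
U = 3.4988

3.4988


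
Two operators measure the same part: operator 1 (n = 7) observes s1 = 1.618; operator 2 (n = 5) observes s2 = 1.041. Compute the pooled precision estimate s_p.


s_p = sqrt(((n1-1)*s1^2 + (n2-1)*s2^2) / (n1+n2-2))
numerator = (7-1)*1.618^2 + (5-1)*1.041^2 = 15.707544 + 4.334724 = 20.042268
denominator = 7 + 5 - 2 = 10
s_p^2 = 20.042268 / 10 = 2.0042268
s_p = sqrt(2.0042268) = 1.4157

1.4157


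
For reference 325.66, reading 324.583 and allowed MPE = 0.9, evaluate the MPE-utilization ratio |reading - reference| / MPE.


e = indication - reference = 324.583 - 325.66 = -1.0770
|e| = 1.0770
ratio = |e| / MPE = 1.0770 / 0.9
ratio = 1.1967

1.1967


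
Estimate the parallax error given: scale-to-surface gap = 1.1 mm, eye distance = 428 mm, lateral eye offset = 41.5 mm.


error = h * offset / d
= 1.1 * 41.5 / 428
= 0.1067

0.1067


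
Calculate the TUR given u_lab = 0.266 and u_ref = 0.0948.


TUR = u_lab / u_ref
= 0.266 / 0.0948
= 2.8059

2.8059


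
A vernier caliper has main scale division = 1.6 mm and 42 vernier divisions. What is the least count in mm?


LC = MSD / n_div
= 1.6 / 42
= 0.0381

0.0381


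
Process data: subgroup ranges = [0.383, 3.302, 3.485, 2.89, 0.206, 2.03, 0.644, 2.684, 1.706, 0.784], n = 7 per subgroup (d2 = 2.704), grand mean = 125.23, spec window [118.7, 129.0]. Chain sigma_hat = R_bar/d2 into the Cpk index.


R_bar = (0.383 + 3.302 + 3.485 + 2.89 + 0.206 + 2.03 + 0.644 + 2.684 + 1.706 + 0.784) / 10 = 1.8114
sigma = R_bar / d2 = 1.8114 / 2.704 = 0.66989645
Cp = (USL - LSL)/(6*sigma) = (129.0 - 118.7)/(6*0.66989645) = 2.5626
Cpu = (129.0 - 125.23)/(3*0.66989645) = 1.8759
Cpl = (125.23 - 118.7)/(3*0.66989645) = 3.2493
Cpk = min(Cpu, Cpl) = 1.8759

1.8759


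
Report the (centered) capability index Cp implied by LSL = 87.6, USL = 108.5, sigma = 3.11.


Cp = (USL - LSL) / (6 * sigma)
= (108.5 - 87.6) / (6 * 3.11)
= 20.9000 / 18.6600
= 1.1200

1.1200


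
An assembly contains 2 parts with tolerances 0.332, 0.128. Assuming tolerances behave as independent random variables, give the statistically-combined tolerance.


RSS = sqrt(0.332^2 + 0.128^2)
= sqrt(0.126608)
= 0.3558

0.3558


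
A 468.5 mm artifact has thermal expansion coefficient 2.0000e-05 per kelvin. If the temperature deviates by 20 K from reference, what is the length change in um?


dL = L * alpha * dT
= 468.5 * 2.0000e-05 * 20
= 0.1874000 mm
dL_um = 0.1874000 * 1000 = 187.4000 um

187.4000


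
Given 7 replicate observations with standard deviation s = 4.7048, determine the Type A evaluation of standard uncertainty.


u_A = s / sqrt(n)
u_A = 4.7048 / sqrt(7)
u_A = 4.7048 / 2.6457513
u_A = 1.7782

1.7782


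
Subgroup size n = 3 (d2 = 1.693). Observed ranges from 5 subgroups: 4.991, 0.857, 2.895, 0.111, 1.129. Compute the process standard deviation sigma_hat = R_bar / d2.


R_bar = (4.991 + 0.857 + 2.895 + 0.111 + 1.129) / 5
R_bar = 9.983 / 5 = 1.9966
sigma_hat = R_bar / d2 = 1.9966 / 1.693 = 1.1793

1.1793


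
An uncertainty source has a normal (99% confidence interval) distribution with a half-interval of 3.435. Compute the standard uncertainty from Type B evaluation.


u_B = half_width / 2.576
u_B = 3.435 / 2.576
u_B = 1.3335

1.3335


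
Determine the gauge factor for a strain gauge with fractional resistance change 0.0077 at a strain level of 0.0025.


GF = (dR/R) / epsilon
= 0.0077 / 0.0025
= 3.0800

3.0800


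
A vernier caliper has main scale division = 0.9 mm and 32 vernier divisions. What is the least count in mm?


LC = MSD / n_div
= 0.9 / 32
= 0.0281

0.0281


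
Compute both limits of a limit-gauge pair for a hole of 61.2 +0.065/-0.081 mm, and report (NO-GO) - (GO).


GO = nominal - lower_tol (smallest hole = maximum material condition)
GO = 61.2 - 0.081 = 61.119
NO-GO = nominal + upper_tol (largest hole = least material condition)
NO-GO = 61.2 + 0.065 = 61.265
spread = NO-GO - GO = 61.265 - 61.119 = 0.1460

0.1460


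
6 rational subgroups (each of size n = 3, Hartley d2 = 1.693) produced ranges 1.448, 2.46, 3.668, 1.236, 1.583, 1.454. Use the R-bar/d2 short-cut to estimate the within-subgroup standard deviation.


R_bar = (1.448 + 2.46 + 3.668 + 1.236 + 1.583 + 1.454) / 6
R_bar = 11.849 / 6 = 1.9748333
sigma_hat = R_bar / d2 = 1.9748333 / 1.693 = 1.1665

1.1665


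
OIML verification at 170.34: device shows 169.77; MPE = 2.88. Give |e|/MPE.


e = indication - reference = 169.77 - 170.34 = -0.5700
|e| = 0.5700
ratio = |e| / MPE = 0.5700 / 2.88
ratio = 0.1979

0.1979


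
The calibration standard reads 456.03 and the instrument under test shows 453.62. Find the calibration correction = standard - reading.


Correction = standard - reading
= 456.03 - 453.62
= 2.4100

2.4100


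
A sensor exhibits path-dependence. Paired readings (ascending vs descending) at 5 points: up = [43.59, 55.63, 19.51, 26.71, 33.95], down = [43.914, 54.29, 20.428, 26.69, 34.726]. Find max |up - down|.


|43.59 - 43.914| = 0.3240
|55.63 - 54.29| = 1.3400
|19.51 - 20.428| = 0.9180
|26.71 - 26.69| = 0.0200
|33.95 - 34.726| = 0.7760
hysteresis = max(diffs) = 1.3400

1.3400


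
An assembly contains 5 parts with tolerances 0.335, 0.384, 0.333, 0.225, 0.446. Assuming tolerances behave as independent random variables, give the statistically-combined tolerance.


RSS = sqrt(0.335^2 + 0.384^2 + 0.333^2 + 0.225^2 + 0.446^2)
= sqrt(0.620111)
= 0.7875

0.7875


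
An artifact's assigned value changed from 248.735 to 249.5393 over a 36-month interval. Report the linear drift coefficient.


rate = (v2 - v1) / months
= (249.5393 - 248.735) / 36
= 0.8043 / 36
= 0.0223

0.0223


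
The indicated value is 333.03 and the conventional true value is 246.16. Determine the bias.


Systematic error = measured - true
= 333.03 - 246.16
= 86.8700

86.8700


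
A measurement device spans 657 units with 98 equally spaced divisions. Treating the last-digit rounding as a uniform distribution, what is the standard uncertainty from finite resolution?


resolution = range / divisions
resolution = 657 / 98 = 6.7040816
u_res = resolution / (2*sqrt(3))
u_res = 6.7040816 / 3.4641016
u_res = 1.9353

1.9353


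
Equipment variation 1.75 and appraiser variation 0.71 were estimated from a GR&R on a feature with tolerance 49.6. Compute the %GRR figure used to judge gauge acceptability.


GRR = sqrt(EV^2 + AV^2) = sqrt(1.75^2 + 0.71^2) = 1.8885444
%GRR = GRR / tol * 100 = 1.8885444 / 49.6 * 100
%GRR = 3.8075

3.8075


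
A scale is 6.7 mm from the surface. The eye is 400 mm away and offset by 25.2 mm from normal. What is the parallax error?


error = h * offset / d
= 6.7 * 25.2 / 400
= 0.4221

0.4221


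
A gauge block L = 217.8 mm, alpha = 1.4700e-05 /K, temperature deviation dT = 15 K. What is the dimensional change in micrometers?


dL = L * alpha * dT
= 217.8 * 1.4700e-05 * 15
= 0.0480249 mm
dL_um = 0.0480249 * 1000 = 48.0249 um

48.0249


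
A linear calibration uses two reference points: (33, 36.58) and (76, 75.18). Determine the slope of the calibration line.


slope = (y2 - y1) / (x2 - x1)
= (75.18 - 36.58) / (76 - 33)
= 38.6000 / 43
= 0.8977

0.8977


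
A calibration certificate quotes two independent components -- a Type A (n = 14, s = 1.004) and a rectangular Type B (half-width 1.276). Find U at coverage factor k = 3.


u_A = s / sqrt(n) = 1.004 / sqrt(14) = 0.26833029
u_B = half_width / sqrt(3) = 1.276 / sqrt(3) = 0.73669894
uc = sqrt(u_A^2 + u_B^2) = sqrt(0.26833029^2 + 0.73669894^2) = 0.78404494
U = k * uc = 3 * 0.78404494
U = 2.3521

2.3521


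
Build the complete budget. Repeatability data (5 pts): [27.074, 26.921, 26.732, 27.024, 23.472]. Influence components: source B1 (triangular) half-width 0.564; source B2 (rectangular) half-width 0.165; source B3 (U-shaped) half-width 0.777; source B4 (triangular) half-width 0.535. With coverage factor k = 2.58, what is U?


mean = (27.074 + 26.921 + 26.732 + 27.024 + 23.472) / 5 = 26.2446
s = sqrt(sum((x - mean)^2)/(n-1)) = 1.5554545
u_A = s / sqrt(n) = 1.5554545 / sqrt(5) = 0.6956204
u_B1 = 0.564 / sqrt(6) = 0.23025204
u_B2 = 0.165 / sqrt(3) = 0.095262794
u_B3 = 0.777 / sqrt(2) = 0.54942197
u_B4 = 0.535 / sqrt(6) = 0.21841284
uc = sqrt(0.6956204^2 + 0.23025204^2 + 0.095262794^2 + 0.54942197^2 + 0.21841284^2) = 0.94633367
U = k * uc = 2.58 * 0.94633367
U = 2.4415

2.4415


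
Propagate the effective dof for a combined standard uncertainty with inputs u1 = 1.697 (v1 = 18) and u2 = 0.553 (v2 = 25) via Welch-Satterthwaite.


uc = sqrt(u1^2 + u2^2) = sqrt(1.697^2 + 0.553^2) = 1.78483
v_eff = uc^4 / (u1^4/v1 + u2^4/v2)
= 1.78483^4 / (1.697^4/18 + 0.553^4/25)
= 10.148163 / 0.46447965
v_eff = 21.8485

21.8485


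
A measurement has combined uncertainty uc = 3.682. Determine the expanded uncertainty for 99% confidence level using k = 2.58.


U = k * uc
U = 2.58 * 3.682
U = 9.4996

9.4996


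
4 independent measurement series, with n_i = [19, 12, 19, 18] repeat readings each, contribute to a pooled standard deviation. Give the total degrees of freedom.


nu = sum_i (n_i - 1)
nu = ((19 - 1) + (12 - 1) + (19 - 1) + (18 - 1))
nu = 18 + 11 + 18 + 17
nu = 64

64


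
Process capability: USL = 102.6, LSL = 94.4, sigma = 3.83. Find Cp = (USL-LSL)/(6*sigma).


Cp = (USL - LSL) / (6 * sigma)
= (102.6 - 94.4) / (6 * 3.83)
= 8.2000 / 22.9800
= 0.3568

0.3568


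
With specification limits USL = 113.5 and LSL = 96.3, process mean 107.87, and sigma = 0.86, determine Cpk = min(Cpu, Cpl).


Cpu = (USL - mean) / (3*sigma) = (113.5 - 107.87) / (3*0.86) = 2.1822
Cpl = (mean - LSL) / (3*sigma) = (107.87 - 96.3) / (3*0.86) = 4.4845
Cpk = min(Cpu, Cpl) = 2.1822

2.1822


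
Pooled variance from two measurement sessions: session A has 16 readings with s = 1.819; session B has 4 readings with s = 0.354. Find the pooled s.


s_p = sqrt(((n1-1)*s1^2 + (n2-1)*s2^2) / (n1+n2-2))
numerator = (16-1)*1.819^2 + (4-1)*0.354^2 = 49.631415 + 0.375948 = 50.007363
denominator = 16 + 4 - 2 = 18
s_p^2 = 50.007363 / 18 = 2.7781868
s_p = sqrt(2.7781868) = 1.6668

1.6668
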